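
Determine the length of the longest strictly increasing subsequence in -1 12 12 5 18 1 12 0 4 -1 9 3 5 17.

5

Let dp[i] be the longest increasing subsequence ending at position i. Then dp = [1, 2, 2, 2, 3, 2, 3, 2, 3, 1, 4, 3, 4, 5].
The maximum is 5; one witness is -1, 1, 4, 9, 17 at positions 1,6,9,11,14.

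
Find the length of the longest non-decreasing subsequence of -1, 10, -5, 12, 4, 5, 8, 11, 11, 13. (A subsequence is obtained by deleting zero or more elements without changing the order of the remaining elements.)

7

Let dp[i] be the longest non-decreasing subsequence ending at position i. Then dp = [1, 2, 1, 3, 2, 3, 4, 5, 6, 7].
The maximum is 7; one witness is -1, 4, 5, 8, 11, 11, 13 at positions 1,5,6,7,8,9,10.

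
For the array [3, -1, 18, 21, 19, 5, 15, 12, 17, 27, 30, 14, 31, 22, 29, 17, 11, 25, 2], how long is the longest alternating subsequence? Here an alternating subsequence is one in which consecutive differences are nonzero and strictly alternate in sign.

A longest alternating subsequence is 3, -1, 18, 5, 15, 12, 17, 14, 31, 22, 29, 17, 25, 2 (positions 1,2,3,6,7,8,9,12,13,14,15,16,18,19); its 13 consecutive differences strictly alternate in sign, and length 14 is optimal.

14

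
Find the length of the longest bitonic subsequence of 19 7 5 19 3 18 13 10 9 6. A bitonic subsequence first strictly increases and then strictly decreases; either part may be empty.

One longest bitonic subsequence is 7, 19, 18, 13, 10, 9, 6 (positions 2,4,6,7,8,9,10): it rises to 19 then falls. Length 7 is optimal.

7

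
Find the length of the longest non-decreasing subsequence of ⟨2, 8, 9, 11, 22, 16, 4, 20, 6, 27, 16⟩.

Scanning left to right, the best length ending at each element is: 2→1, 8→2, 9→3, 11→4, 22→5, 16→5, 4→2, 20→6, 6→3, 27→7, 16→6.
So the longest non-decreasing subsequence has length 7, e.g. 2, 8, 9, 11, 16, 20, 27.

7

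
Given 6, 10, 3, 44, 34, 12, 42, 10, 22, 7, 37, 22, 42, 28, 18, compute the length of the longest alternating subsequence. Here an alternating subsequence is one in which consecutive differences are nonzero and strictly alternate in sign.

13

Track the best alternating length ending on an up-step vs a down-step at each position: up/down = 1/1, 2/1, 1/3, 4/1, 4/5, 4/5, 6/5, 4/7, 8/7, 4/9, 10/7, 10/11, 12/5, 12/13, 10/13.
The maximum over both is 13; one such subsequence is 6, 10, 3, 44, 34, 42, 10, 22, 7, 37, 22, 42, 28.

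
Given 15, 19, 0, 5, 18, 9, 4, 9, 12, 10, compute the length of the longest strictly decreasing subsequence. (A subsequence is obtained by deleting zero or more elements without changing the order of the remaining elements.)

4

Scanning left to right, the best length ending at each element is: 15→1, 19→1, 0→2, 5→2, 18→2, 9→3, 4→4, 9→3, 12→3, 10→4.
So the longest decreasing subsequence has length 4, e.g. 19, 18, 9, 4.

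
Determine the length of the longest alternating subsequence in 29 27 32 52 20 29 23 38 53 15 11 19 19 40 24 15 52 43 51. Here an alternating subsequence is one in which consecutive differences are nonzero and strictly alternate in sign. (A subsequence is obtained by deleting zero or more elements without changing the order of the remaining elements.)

13

A longest alternating subsequence is 29, 27, 32, 20, 29, 23, 38, 15, 40, 24, 52, 43, 51 (positions 1,2,3,5,6,7,8,10,14,15,17,18,19); its 12 consecutive differences strictly alternate in sign, and length 13 is optimal.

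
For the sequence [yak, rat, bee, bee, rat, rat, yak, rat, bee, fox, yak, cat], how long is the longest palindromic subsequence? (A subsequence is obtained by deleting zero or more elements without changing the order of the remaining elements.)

7

One longest palindromic subsequence is yak bee rat yak rat bee yak (positions 1,4,5,7,8,9,11); it reads the same forward and backward, and the interval DP gives dp[1][12] = 7.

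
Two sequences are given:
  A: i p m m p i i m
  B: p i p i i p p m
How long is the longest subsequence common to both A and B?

5

Backtracking the LCS table gives one alignment: i (A1,B2) → p (A5,B3) → i (A6,B4) → i (A7,B5) → m (A8,B8).
So the longest common subsequence has length 5.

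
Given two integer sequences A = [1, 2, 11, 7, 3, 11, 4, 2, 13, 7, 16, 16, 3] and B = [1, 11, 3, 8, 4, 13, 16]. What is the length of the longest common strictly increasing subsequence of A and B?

For each value that appears in both, track the longest common increasing run ending there.
The best achievable length is 5; one witness is 1, 3, 4, 13, 16 (A-positions 1,5,7,9,11, B-positions 1,3,5,6,7).

5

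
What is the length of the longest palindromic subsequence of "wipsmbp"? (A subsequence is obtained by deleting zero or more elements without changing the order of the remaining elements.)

3

One longest palindromic subsequence is pbp (positions 3,6,7); it reads the same forward and backward, and the interval DP gives dp[1][7] = 3.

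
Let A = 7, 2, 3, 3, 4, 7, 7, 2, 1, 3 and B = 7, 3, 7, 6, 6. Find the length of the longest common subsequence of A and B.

Backtracking the LCS table gives one alignment: 7 (A1,B1) → 3 (A4,B2) → 7 (A6,B3).
So the longest common subsequence has length 3.

3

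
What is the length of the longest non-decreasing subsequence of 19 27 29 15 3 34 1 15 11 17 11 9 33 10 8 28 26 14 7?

4

One longest non-decreasing subsequence is 19, 27, 29, 34 (positions 1,2,3,6), of length 4; no longer one exists.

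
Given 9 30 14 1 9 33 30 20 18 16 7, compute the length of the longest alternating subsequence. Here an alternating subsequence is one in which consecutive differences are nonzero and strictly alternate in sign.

A longest alternating subsequence is 9, 30, 14, 33, 30 (positions 1,2,3,6,7); its 4 consecutive differences strictly alternate in sign, and length 5 is optimal.

5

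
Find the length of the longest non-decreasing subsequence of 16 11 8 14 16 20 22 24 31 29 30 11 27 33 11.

9

One longest non-decreasing subsequence is 11, 14, 16, 20, 22, 24, 29, 30, 33 (positions 2,4,5,6,7,8,10,11,14), of length 9; no longer one exists.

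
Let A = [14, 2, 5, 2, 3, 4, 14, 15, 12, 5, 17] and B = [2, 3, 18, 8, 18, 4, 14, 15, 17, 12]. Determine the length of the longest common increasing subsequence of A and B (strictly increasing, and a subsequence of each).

6

For each value that appears in both, track the longest common increasing run ending there.
The best achievable length is 6; one witness is 2, 3, 4, 14, 15, 17 (A-positions 2,5,6,7,8,11, B-positions 1,2,6,7,8,9).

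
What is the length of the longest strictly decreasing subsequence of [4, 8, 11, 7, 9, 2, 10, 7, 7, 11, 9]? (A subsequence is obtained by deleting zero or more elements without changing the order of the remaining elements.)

3

One longest decreasing subsequence is 8, 7, 2 (positions 2,4,6), of length 3; no longer one exists.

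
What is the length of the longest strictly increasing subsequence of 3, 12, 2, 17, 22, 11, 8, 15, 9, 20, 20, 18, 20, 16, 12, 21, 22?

7

Let dp[i] be the longest increasing subsequence ending at position i. Then dp = [1, 2, 1, 3, 4, 2, 2, 3, 3, 4, 4, 4, 5, 4, 4, 6, 7].
The maximum is 7; one witness is 3, 12, 17, 18, 20, 21, 22 at positions 1,2,4,12,13,16,17.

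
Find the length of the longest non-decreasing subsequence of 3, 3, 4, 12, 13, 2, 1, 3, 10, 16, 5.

Let dp[i] be the longest non-decreasing subsequence ending at position i. Then dp = [1, 2, 3, 4, 5, 1, 1, 3, 4, 6, 4].
The maximum is 6; one witness is 3, 3, 4, 12, 13, 16 at positions 1,2,3,4,5,10.

6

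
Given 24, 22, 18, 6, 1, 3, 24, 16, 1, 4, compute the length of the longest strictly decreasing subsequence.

Scanning left to right, the best length ending at each element is: 24→1, 22→2, 18→3, 6→4, 1→5, 3→5, 24→1, 16→4, 1→6, 4→5.
So the longest decreasing subsequence has length 6, e.g. 24, 22, 18, 6, 3, 1.

6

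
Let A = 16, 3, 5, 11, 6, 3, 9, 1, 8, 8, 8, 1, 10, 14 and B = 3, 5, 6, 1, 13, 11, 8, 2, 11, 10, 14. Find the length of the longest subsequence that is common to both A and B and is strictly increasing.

6

A longest common strictly increasing subsequence is 3, 5, 6, 8, 10, 14 (length 6); it appears in order in both A and B, and no longer such subsequence exists.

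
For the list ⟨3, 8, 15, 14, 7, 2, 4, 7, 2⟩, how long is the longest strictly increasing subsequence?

Let dp[i] be the longest increasing subsequence ending at position i. Then dp = [1, 2, 3, 3, 2, 1, 2, 3, 1].
The maximum is 3; one witness is 3, 8, 15 at positions 1,2,3.

3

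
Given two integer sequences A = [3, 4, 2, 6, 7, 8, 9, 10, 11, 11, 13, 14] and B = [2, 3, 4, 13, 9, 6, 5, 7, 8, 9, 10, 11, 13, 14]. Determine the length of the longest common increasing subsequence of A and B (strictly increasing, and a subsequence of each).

A longest common strictly increasing subsequence is 3, 4, 6, 7, 8, 9, 10, 11, 13, 14 (length 10); it appears in order in both A and B, and no longer such subsequence exists.

10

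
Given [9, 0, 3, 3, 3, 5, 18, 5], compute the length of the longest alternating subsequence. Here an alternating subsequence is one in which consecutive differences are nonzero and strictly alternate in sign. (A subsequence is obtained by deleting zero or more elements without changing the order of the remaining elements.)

4

Track the best alternating length ending on an up-step vs a down-step at each position: up/down = 1/1, 1/2, 3/2, 3/2, 3/2, 3/2, 3/1, 3/4.
The maximum over both is 4; one such subsequence is 9, 0, 18, 5.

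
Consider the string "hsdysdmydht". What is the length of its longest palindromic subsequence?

Using dp[i][j] = 2 + dp[i+1][j−1] if the ends match, else max(dp[i+1][j], dp[i][j−1]):
dp[1][11] = 7. A witness is hdymydh at positions 1,3,4,7,8,9,10.

7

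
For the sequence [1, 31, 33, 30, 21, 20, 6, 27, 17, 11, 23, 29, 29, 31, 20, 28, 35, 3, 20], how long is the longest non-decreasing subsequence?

Let dp[i] be the longest non-decreasing subsequence ending at position i. Then dp = [1, 2, 3, 2, 2, 2, 2, 3, 3, 3, 4, 5, 6, 7, 4, 5, 8, 2, 5].
The maximum is 8; one witness is 1, 6, 17, 23, 29, 29, 31, 35 at positions 1,7,9,11,12,13,14,17.

8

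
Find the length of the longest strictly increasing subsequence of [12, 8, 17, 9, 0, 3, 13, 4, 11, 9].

4

One longest increasing subsequence is 0, 3, 4, 11 (positions 5,6,8,9), of length 4; no longer one exists.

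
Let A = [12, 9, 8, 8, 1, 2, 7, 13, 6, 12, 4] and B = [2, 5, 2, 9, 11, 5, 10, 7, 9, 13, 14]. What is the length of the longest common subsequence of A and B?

Backtracking the LCS table gives one alignment: 9 (A2,B4) → 7 (A7,B8) → 13 (A8,B10).
So the longest common subsequence has length 3.

3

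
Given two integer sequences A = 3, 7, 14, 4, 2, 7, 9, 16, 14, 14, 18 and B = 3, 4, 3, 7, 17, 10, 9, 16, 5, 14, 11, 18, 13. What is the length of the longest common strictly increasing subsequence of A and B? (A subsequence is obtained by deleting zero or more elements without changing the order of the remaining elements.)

For each value that appears in both, track the longest common increasing run ending there.
The best achievable length is 6; one witness is 3, 4, 7, 9, 16, 18 (A-positions 1,4,6,7,8,11, B-positions 1,2,4,7,8,12).

6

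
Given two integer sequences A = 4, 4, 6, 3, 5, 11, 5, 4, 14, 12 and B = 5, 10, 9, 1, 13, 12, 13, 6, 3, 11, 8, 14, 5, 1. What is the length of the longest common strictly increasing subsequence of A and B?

3

A longest common strictly increasing subsequence is 5, 11, 14 (length 3); it appears in order in both A and B, and no longer such subsequence exists.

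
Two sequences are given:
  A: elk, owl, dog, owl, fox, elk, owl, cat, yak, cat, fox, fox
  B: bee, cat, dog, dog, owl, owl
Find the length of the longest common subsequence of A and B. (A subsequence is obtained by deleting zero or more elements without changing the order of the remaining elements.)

3

Backtracking the LCS table gives one alignment: dog (A3,B4) → owl (A4,B5) → owl (A7,B6).
So the longest common subsequence has length 3.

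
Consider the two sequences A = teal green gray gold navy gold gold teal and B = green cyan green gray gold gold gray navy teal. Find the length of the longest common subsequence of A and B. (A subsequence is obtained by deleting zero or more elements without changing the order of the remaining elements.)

5

A longest common subsequence is green, gray, gold, navy, teal (length 5); the LCS DP confirms no longer common subsequence exists.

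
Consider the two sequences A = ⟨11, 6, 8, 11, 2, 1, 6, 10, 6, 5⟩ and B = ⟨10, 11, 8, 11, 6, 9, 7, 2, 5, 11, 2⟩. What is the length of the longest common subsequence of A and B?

A longest common subsequence is 11, 8, 11, 2, 5 (length 5); the LCS DP confirms no longer common subsequence exists.

5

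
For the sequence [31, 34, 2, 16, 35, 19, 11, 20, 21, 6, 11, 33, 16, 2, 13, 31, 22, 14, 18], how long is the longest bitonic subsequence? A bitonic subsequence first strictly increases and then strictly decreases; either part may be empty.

One longest bitonic subsequence is 2, 16, 19, 20, 21, 33, 31, 22, 18 (positions 3,4,6,8,9,12,16,17,19): it rises to 33 then falls. Length 9 is optimal.

9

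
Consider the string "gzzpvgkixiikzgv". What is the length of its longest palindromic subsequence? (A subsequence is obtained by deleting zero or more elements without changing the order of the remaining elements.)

One longest palindromic subsequence is vgkiiikgv (positions 5,6,7,8,10,11,12,14,15); it reads the same forward and backward, and the interval DP gives dp[1][15] = 9.

9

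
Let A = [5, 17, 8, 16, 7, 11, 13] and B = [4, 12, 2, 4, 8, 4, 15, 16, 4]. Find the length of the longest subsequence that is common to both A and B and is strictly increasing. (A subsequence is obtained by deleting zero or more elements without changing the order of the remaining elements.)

2

A longest common strictly increasing subsequence is 8, 16 (length 2); it appears in order in both A and B, and no longer such subsequence exists.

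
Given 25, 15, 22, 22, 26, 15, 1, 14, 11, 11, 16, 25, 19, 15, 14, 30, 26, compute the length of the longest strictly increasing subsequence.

Scanning left to right, the best length ending at each element is: 25→1, 15→1, 22→2, 22→2, 26→3, 15→1, 1→1, 14→2, 11→2, 11→2, 16→3, 25→4, 19→4, 15→3, 14→3, 30→5, 26→5.
So the longest increasing subsequence has length 5, e.g. 1, 14, 16, 25, 30.

5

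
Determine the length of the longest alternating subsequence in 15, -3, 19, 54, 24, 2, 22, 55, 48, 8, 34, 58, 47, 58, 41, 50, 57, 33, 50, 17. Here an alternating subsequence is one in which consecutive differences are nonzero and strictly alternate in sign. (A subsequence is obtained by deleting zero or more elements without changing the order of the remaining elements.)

Track the best alternating length ending on an up-step vs a down-step at each position: up/down = 1/1, 1/2, 3/1, 3/1, 3/4, 3/4, 5/4, 5/1, 5/6, 5/6, 7/6, 7/1, 7/8, 9/1, 7/10, 11/10, 11/10, 7/12, 13/12, 7/14.
The maximum over both is 14; one such subsequence is 15, -3, 54, 24, 55, 48, 58, 47, 58, 41, 50, 33, 50, 17.

14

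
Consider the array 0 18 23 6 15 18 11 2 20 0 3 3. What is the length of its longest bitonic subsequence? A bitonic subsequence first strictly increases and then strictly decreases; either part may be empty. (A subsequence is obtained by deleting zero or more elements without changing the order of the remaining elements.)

7

One longest bitonic subsequence is 0, 18, 23, 18, 11, 2, 0 (positions 1,2,3,6,7,8,10): it rises to 23 then falls. Length 7 is optimal.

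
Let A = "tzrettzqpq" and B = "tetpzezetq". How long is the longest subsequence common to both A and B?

5

A longest common subsequence is tzetq (length 5); the LCS DP confirms no longer common subsequence exists.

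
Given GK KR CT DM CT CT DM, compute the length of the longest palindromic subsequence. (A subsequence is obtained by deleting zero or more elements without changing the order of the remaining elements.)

4

Using dp[i][j] = 2 + dp[i+1][j−1] if the ends match, else max(dp[i+1][j], dp[i][j−1]):
dp[1][7] = 4. A witness is DM CT CT DM at positions 4,5,6,7.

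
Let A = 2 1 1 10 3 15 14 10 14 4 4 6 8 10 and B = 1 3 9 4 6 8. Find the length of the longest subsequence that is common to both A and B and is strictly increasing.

A longest common strictly increasing subsequence is 1, 3, 4, 6, 8 (length 5); it appears in order in both A and B, and no longer such subsequence exists.

5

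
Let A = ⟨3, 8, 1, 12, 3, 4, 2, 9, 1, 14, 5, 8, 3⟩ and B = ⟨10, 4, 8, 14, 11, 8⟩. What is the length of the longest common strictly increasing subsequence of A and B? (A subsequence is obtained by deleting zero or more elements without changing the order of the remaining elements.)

2

A longest common strictly increasing subsequence is 4, 8 (length 2); it appears in order in both A and B, and no longer such subsequence exists.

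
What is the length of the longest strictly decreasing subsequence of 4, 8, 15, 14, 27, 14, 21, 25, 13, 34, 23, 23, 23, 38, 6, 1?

5

Let dp[i] be the longest decreasing subsequence ending at position i. Then dp = [1, 1, 1, 2, 1, 2, 2, 2, 3, 1, 3, 3, 3, 1, 4, 5].
The maximum is 5; one witness is 15, 14, 13, 6, 1 at positions 3,4,9,15,16.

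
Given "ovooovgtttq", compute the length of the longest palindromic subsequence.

5

One longest palindromic subsequence is vooov (positions 2,3,4,5,6); it reads the same forward and backward, and the interval DP gives dp[1][11] = 5.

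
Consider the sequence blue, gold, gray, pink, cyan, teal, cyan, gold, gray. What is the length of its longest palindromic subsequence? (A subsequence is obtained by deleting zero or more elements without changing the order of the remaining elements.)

5

Using dp[i][j] = 2 + dp[i+1][j−1] if the ends match, else max(dp[i+1][j], dp[i][j−1]):
dp[1][9] = 5. A witness is gray cyan teal cyan gray at positions 3,5,6,7,9.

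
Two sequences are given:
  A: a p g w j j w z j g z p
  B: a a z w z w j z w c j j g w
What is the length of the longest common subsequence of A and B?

Backtracking the LCS table gives one alignment: a (A1,B2) → w (A4,B6) → j (A5,B7) → j (A6,B11) → j (A9,B12) → g (A10,B13).
So the longest common subsequence has length 6.

6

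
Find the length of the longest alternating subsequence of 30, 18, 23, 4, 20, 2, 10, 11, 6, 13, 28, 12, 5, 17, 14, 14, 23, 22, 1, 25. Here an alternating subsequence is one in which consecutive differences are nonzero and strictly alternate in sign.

15

Track the best alternating length ending on an up-step vs a down-step at each position: up/down = 1/1, 1/2, 3/2, 1/4, 5/4, 1/6, 7/6, 7/6, 7/8, 9/6, 9/2, 9/10, 7/10, 11/10, 11/12, 11/12, 13/10, 13/14, 1/14, 15/10.
The maximum over both is 15; one such subsequence is 30, 18, 23, 4, 20, 2, 10, 6, 13, 12, 17, 14, 23, 22, 25.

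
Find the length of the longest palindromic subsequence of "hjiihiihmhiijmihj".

One longest palindromic subsequence is hjiihiihiijh (positions 1,2,3,4,5,6,7,10,11,12,13,16); it reads the same forward and backward, and the interval DP gives dp[1][17] = 12.

12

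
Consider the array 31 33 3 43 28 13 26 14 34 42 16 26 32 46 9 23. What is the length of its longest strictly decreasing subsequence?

Let dp[i] be the longest decreasing subsequence ending at position i. Then dp = [1, 1, 2, 1, 2, 3, 3, 4, 2, 2, 4, 3, 3, 1, 5, 4].
The maximum is 5; one witness is 31, 28, 26, 14, 9 at positions 1,5,7,8,15.

5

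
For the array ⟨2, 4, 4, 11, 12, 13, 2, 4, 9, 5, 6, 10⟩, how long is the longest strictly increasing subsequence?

5

Let dp[i] be the longest increasing subsequence ending at position i. Then dp = [1, 2, 2, 3, 4, 5, 1, 2, 3, 3, 4, 5].
The maximum is 5; one witness is 2, 4, 11, 12, 13 at positions 1,2,4,5,6.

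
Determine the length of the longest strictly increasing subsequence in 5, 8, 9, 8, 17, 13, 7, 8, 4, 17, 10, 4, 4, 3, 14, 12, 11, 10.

5

Let dp[i] be the longest increasing subsequence ending at position i. Then dp = [1, 2, 3, 2, 4, 4, 2, 3, 1, 5, 4, 1, 1, 1, 5, 5, 5, 4].
The maximum is 5; one witness is 5, 8, 9, 13, 17 at positions 1,2,3,6,10.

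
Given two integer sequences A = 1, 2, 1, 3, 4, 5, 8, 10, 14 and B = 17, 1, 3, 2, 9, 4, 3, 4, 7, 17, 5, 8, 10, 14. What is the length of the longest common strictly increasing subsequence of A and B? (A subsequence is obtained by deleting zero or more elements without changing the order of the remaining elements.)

8

For each value that appears in both, track the longest common increasing run ending there.
The best achievable length is 8; one witness is 1, 2, 3, 4, 5, 8, 10, 14 (A-positions 1,2,4,5,6,7,8,9, B-positions 2,4,7,8,11,12,13,14).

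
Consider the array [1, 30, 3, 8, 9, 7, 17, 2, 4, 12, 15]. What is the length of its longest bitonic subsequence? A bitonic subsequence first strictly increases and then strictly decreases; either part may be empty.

6

Let inc[i] be the LIS ending at i and dec[i] the longest strictly decreasing subsequence starting at i. inc = [1, 2, 2, 3, 4, 3, 5, 2, 3, 5, 6], dec = [1, 4, 2, 3, 3, 2, 2, 1, 1, 1, 1].
max_i inc[i]+dec[i]−1 = 6, with one witness 1, 3, 8, 9, 7, 4.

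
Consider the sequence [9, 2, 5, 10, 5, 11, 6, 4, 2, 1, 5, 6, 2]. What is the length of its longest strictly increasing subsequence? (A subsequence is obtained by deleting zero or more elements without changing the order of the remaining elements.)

One longest increasing subsequence is 2, 5, 10, 11 (positions 2,3,4,6), of length 4; no longer one exists.

4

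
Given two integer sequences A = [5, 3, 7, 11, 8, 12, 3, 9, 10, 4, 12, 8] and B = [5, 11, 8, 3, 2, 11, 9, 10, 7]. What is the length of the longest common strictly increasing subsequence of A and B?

4

For each value that appears in both, track the longest common increasing run ending there.
The best achievable length is 4; one witness is 5, 8, 9, 10 (A-positions 1,5,8,9, B-positions 1,3,7,8).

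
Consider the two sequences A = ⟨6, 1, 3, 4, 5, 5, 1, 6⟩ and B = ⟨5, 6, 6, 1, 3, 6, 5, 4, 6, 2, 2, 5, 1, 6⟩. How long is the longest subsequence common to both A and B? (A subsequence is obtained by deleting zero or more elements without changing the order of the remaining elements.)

A longest common subsequence is 6, 1, 3, 4, 5, 1, 6 (length 7); the LCS DP confirms no longer common subsequence exists.

7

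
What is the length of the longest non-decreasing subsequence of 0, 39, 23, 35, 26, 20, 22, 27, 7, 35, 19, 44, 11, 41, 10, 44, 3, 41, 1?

7

Let dp[i] be the longest non-decreasing subsequence ending at position i. Then dp = [1, 2, 2, 3, 3, 2, 3, 4, 2, 5, 3, 6, 3, 6, 3, 7, 2, 7, 2].
The maximum is 7; one witness is 0, 23, 26, 27, 35, 44, 44 at positions 1,3,5,8,10,12,16.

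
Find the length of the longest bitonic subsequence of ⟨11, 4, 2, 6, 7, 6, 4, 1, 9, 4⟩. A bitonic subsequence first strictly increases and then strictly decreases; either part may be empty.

6

Let inc[i] be the LIS ending at i and dec[i] the longest strictly decreasing subsequence starting at i. inc = [1, 1, 1, 2, 3, 2, 2, 1, 4, 2], dec = [5, 3, 2, 3, 4, 3, 2, 1, 2, 1].
max_i inc[i]+dec[i]−1 = 6, with one witness 4, 6, 7, 6, 4, 1.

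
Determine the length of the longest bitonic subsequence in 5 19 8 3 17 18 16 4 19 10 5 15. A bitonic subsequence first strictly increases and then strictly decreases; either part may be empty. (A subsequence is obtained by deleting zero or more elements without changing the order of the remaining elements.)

7

One longest bitonic subsequence is 5, 8, 17, 18, 16, 10, 5 (positions 1,3,5,6,7,10,11): it rises to 18 then falls. Length 7 is optimal.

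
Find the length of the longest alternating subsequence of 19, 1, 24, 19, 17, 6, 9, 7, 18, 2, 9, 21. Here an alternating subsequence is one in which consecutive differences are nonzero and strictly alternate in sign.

9

A longest alternating subsequence is 19, 1, 24, 6, 9, 7, 18, 2, 9 (positions 1,2,3,6,7,8,9,10,11); its 8 consecutive differences strictly alternate in sign, and length 9 is optimal.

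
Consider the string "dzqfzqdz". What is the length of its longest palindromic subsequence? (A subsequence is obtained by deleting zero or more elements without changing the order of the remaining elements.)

5

One longest palindromic subsequence is zqzqz (positions 2,3,5,6,8); it reads the same forward and backward, and the interval DP gives dp[1][8] = 5.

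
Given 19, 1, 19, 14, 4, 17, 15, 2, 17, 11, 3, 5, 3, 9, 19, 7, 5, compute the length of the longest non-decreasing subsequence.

Scanning left to right, the best length ending at each element is: 19→1, 1→1, 19→2, 14→2, 4→2, 17→3, 15→3, 2→2, 17→4, 11→3, 3→3, 5→4, 3→4, 9→5, 19→6, 7→5, 5→5.
So the longest non-decreasing subsequence has length 6, e.g. 1, 2, 3, 5, 9, 19.

6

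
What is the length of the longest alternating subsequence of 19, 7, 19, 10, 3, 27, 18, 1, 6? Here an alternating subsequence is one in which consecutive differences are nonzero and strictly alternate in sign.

Track the best alternating length ending on an up-step vs a down-step at each position: up/down = 1/1, 1/2, 3/1, 3/4, 1/4, 5/1, 5/6, 1/6, 7/6.
The maximum over both is 7; one such subsequence is 19, 7, 19, 10, 27, 1, 6.

7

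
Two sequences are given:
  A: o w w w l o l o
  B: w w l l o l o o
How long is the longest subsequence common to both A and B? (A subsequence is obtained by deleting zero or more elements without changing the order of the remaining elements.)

A longest common subsequence is wwlolo (length 6); the LCS DP confirms no longer common subsequence exists.

6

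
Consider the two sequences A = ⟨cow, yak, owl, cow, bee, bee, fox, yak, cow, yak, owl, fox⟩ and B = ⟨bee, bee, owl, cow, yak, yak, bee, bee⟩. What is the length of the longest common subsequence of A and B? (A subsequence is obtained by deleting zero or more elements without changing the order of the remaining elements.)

A longest common subsequence is cow, yak, bee, bee (length 4); the LCS DP confirms no longer common subsequence exists.

4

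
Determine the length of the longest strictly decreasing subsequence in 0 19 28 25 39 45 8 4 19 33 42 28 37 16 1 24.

5

Scanning left to right, the best length ending at each element is: 0→1, 19→1, 28→1, 25→2, 39→1, 45→1, 8→3, 4→4, 19→3, 33→2, 42→2, 28→3, 37→3, 16→4, 1→5, 24→4.
So the longest decreasing subsequence has length 5, e.g. 28, 25, 8, 4, 1.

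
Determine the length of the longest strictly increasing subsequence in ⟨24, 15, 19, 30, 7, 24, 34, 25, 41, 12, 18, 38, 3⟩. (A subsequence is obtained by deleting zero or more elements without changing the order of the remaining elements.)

5

Let dp[i] be the longest increasing subsequence ending at position i. Then dp = [1, 1, 2, 3, 1, 3, 4, 4, 5, 2, 3, 5, 1].
The maximum is 5; one witness is 15, 19, 30, 34, 41 at positions 2,3,4,7,9.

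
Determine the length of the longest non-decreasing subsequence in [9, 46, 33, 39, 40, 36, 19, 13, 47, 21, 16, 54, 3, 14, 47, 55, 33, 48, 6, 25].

7

One longest non-decreasing subsequence is 9, 33, 39, 40, 47, 54, 55 (positions 1,3,4,5,9,12,16), of length 7; no longer one exists.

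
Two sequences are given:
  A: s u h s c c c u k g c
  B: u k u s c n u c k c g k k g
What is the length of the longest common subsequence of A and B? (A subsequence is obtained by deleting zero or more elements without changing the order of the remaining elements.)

7

Backtracking the LCS table gives one alignment: u (A2,B3) → s (A4,B4) → c (A5,B5) → c (A6,B8) → c (A7,B10) → k (A9,B13) → g (A10,B14).
So the longest common subsequence has length 7.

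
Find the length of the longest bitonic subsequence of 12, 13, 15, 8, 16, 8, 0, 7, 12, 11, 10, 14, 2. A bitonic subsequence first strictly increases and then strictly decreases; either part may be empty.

Let inc[i] be the LIS ending at i and dec[i] the longest strictly decreasing subsequence starting at i. inc = [1, 2, 3, 1, 4, 1, 1, 2, 3, 3, 3, 4, 2], dec = [4, 5, 5, 3, 5, 3, 1, 2, 4, 3, 2, 2, 1].
max_i inc[i]+dec[i]−1 = 8, with one witness 12, 13, 15, 16, 12, 11, 10, 2.

8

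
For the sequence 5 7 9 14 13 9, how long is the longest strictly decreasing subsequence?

3

One longest decreasing subsequence is 14, 13, 9 (positions 4,5,6), of length 3; no longer one exists.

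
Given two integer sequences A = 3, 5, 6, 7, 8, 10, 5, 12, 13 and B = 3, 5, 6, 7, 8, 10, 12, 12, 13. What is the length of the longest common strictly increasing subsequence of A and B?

8

A longest common strictly increasing subsequence is 3, 5, 6, 7, 8, 10, 12, 13 (length 8); it appears in order in both A and B, and no longer such subsequence exists.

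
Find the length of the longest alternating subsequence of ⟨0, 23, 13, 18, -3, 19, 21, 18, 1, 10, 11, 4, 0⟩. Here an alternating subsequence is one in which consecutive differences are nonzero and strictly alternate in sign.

9

A longest alternating subsequence is 0, 23, 13, 18, -3, 19, 1, 10, 4 (positions 1,2,3,4,5,6,9,10,12); its 8 consecutive differences strictly alternate in sign, and length 9 is optimal.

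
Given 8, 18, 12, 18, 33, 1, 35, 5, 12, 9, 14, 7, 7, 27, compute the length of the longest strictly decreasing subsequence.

One longest decreasing subsequence is 18, 12, 9, 7 (positions 2,3,10,12), of length 4; no longer one exists.

4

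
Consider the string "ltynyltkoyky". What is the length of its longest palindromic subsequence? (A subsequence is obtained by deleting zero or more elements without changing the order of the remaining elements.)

One longest palindromic subsequence is ykyky (positions 3,8,10,11,12); it reads the same forward and backward, and the interval DP gives dp[1][12] = 5.

5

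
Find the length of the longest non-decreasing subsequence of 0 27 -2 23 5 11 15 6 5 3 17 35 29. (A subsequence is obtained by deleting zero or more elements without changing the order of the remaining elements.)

Let dp[i] be the longest non-decreasing subsequence ending at position i. Then dp = [1, 2, 1, 2, 2, 3, 4, 3, 3, 2, 5, 6, 6].
The maximum is 6; one witness is 0, 5, 11, 15, 17, 35 at positions 1,5,6,7,11,12.

6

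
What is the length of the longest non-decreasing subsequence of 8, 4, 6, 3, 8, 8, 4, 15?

5

Let dp[i] be the longest non-decreasing subsequence ending at position i. Then dp = [1, 1, 2, 1, 3, 4, 2, 5].
The maximum is 5; one witness is 4, 6, 8, 8, 15 at positions 2,3,5,6,8.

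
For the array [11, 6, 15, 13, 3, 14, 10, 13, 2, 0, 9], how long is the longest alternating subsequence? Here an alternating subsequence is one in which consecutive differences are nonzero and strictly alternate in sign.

9

A longest alternating subsequence is 11, 6, 15, 13, 14, 10, 13, 2, 9 (positions 1,2,3,4,6,7,8,9,11); its 8 consecutive differences strictly alternate in sign, and length 9 is optimal.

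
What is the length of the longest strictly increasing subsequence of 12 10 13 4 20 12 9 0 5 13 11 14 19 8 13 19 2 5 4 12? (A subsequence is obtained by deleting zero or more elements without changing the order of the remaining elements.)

5

Let dp[i] be the longest increasing subsequence ending at position i. Then dp = [1, 1, 2, 1, 3, 2, 2, 1, 2, 3, 3, 4, 5, 3, 4, 5, 2, 3, 3, 4].
The maximum is 5; one witness is 10, 12, 13, 14, 19 at positions 2,6,10,12,13.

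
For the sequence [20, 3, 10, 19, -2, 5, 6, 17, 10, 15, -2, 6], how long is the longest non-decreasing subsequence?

5

Scanning left to right, the best length ending at each element is: 20→1, 3→1, 10→2, 19→3, -2→1, 5→2, 6→3, 17→4, 10→4, 15→5, -2→2, 6→4.
So the longest non-decreasing subsequence has length 5, e.g. 3, 5, 6, 10, 15.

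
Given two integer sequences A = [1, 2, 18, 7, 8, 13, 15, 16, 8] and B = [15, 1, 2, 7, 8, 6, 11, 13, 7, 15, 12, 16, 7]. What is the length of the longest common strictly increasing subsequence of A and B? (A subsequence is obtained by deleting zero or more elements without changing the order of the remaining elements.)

7

For each value that appears in both, track the longest common increasing run ending there.
The best achievable length is 7; one witness is 1, 2, 7, 8, 13, 15, 16 (A-positions 1,2,4,5,6,7,8, B-positions 2,3,4,5,8,10,12).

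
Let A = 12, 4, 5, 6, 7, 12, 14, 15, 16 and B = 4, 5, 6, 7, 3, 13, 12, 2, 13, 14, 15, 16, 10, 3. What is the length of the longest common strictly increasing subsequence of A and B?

A longest common strictly increasing subsequence is 4, 5, 6, 7, 12, 14, 15, 16 (length 8); it appears in order in both A and B, and no longer such subsequence exists.

8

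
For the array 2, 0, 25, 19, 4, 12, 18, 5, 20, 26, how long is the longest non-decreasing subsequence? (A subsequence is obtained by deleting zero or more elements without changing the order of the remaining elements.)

6

One longest non-decreasing subsequence is 2, 4, 12, 18, 20, 26 (positions 1,5,6,7,9,10), of length 6; no longer one exists.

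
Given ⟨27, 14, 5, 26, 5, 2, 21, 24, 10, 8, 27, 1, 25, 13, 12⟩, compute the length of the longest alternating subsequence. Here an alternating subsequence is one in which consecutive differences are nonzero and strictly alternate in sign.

A longest alternating subsequence is 27, 14, 26, 5, 21, 10, 27, 1, 25, 13 (positions 1,2,4,5,7,9,11,12,13,14); its 9 consecutive differences strictly alternate in sign, and length 10 is optimal.

10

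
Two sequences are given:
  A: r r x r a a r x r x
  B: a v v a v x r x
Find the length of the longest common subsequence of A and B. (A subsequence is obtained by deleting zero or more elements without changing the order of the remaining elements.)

5

Backtracking the LCS table gives one alignment: a (A5,B1) → a (A6,B4) → x (A8,B6) → r (A9,B7) → x (A10,B8).
So the longest common subsequence has length 5.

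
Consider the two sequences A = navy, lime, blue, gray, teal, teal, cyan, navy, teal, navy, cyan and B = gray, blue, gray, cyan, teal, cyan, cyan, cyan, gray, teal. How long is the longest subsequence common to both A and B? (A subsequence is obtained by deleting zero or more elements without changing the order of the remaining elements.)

5

Backtracking the LCS table gives one alignment: blue (A3,B2) → gray (A4,B3) → teal (A5,B5) → cyan (A7,B8) → teal (A9,B10).
So the longest common subsequence has length 5.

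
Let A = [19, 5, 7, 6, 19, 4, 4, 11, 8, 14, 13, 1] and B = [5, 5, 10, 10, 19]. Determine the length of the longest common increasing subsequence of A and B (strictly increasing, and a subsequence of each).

2

For each value that appears in both, track the longest common increasing run ending there.
The best achievable length is 2; one witness is 5, 19 (A-positions 2,5, B-positions 1,5).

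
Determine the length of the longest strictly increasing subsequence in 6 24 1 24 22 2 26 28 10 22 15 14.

4

Scanning left to right, the best length ending at each element is: 6→1, 24→2, 1→1, 24→2, 22→2, 2→2, 26→3, 28→4, 10→3, 22→4, 15→4, 14→4.
So the longest increasing subsequence has length 4, e.g. 6, 24, 26, 28.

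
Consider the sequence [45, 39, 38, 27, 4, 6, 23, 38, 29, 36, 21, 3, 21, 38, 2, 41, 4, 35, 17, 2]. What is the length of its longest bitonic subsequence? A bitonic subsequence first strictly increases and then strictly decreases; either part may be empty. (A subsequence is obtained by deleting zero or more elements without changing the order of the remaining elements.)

Let inc[i] be the LIS ending at i and dec[i] the longest strictly decreasing subsequence starting at i. inc = [1, 1, 1, 1, 1, 2, 3, 4, 4, 5, 3, 1, 3, 6, 1, 7, 2, 5, 3, 1], dec = [8, 7, 6, 5, 3, 3, 4, 5, 4, 4, 3, 2, 3, 4, 1, 4, 2, 3, 2, 1].
max_i inc[i]+dec[i]−1 = 10, with one witness 4, 6, 23, 29, 36, 38, 41, 35, 17, 2.

10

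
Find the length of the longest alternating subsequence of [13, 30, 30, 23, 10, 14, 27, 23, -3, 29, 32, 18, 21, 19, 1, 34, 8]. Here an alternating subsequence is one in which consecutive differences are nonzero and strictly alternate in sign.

11

Track the best alternating length ending on an up-step vs a down-step at each position: up/down = 1/1, 2/1, 2/1, 2/3, 1/3, 4/3, 4/3, 4/5, 1/5, 6/3, 6/1, 6/7, 8/7, 8/9, 6/9, 10/1, 10/11.
The maximum over both is 11; one such subsequence is 13, 30, 23, 27, 23, 29, 18, 21, 19, 34, 8.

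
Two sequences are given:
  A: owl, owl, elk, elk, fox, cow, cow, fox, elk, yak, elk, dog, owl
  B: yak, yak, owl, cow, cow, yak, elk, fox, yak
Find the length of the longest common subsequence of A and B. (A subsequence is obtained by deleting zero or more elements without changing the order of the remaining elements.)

Backtracking the LCS table gives one alignment: owl (A2,B3) → cow (A6,B4) → cow (A7,B5) → fox (A8,B8) → yak (A10,B9).
So the longest common subsequence has length 5.

5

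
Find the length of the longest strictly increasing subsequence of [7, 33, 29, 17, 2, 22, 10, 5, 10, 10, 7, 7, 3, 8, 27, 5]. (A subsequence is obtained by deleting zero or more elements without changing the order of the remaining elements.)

5

Scanning left to right, the best length ending at each element is: 7→1, 33→2, 29→2, 17→2, 2→1, 22→3, 10→2, 5→2, 10→3, 10→3, 7→3, 7→3, 3→2, 8→4, 27→5, 5→3.
So the longest increasing subsequence has length 5, e.g. 2, 5, 7, 8, 27.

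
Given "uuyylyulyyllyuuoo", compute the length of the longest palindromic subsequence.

12

Using dp[i][j] = 2 + dp[i+1][j−1] if the ends match, else max(dp[i+1][j], dp[i][j−1]):
dp[1][17] = 12. A witness is uuyllyyllyuu at positions 1,2,3,5,8,9,10,11,12,13,14,15.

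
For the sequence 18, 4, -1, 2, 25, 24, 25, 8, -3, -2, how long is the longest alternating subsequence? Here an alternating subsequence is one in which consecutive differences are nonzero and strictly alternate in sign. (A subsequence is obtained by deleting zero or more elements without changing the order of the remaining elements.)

A longest alternating subsequence is 18, 4, 25, 24, 25, -3, -2 (positions 1,2,5,6,7,9,10); its 6 consecutive differences strictly alternate in sign, and length 7 is optimal.

7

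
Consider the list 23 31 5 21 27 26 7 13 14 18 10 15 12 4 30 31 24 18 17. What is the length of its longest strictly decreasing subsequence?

7

Let dp[i] be the longest decreasing subsequence ending at position i. Then dp = [1, 1, 2, 2, 2, 3, 4, 4, 4, 4, 5, 5, 6, 7, 2, 1, 4, 5, 6].
The maximum is 7; one witness is 31, 27, 26, 18, 15, 12, 4 at positions 2,5,6,10,12,13,14.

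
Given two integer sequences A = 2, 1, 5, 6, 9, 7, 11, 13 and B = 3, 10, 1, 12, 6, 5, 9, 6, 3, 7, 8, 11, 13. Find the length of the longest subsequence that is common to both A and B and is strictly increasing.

6

For each value that appears in both, track the longest common increasing run ending there.
The best achievable length is 6; one witness is 1, 5, 6, 7, 11, 13 (A-positions 2,3,4,6,7,8, B-positions 3,6,8,10,12,13).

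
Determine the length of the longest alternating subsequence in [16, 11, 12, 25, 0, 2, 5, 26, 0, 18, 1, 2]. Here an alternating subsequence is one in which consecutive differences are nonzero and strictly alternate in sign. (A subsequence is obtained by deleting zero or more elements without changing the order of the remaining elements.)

Track the best alternating length ending on an up-step vs a down-step at each position: up/down = 1/1, 1/2, 3/2, 3/1, 1/4, 5/4, 5/4, 5/1, 1/6, 7/6, 7/8, 9/8.
The maximum over both is 9; one such subsequence is 16, 11, 12, 0, 2, 0, 18, 1, 2.

9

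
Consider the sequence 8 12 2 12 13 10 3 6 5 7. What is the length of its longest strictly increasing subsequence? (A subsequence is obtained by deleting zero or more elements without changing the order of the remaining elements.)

4

One longest increasing subsequence is 2, 3, 6, 7 (positions 3,7,8,10), of length 4; no longer one exists.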